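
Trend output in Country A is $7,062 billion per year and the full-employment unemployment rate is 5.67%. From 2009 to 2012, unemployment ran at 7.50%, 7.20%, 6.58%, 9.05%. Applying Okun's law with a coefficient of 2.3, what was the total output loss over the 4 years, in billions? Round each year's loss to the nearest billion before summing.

$1,243 billion

Year 2009: gap = -2.3 × (7.5 - 5.67) = -4.209%, loss ≈ 7062 × 4.209/100 ≈ 297.
Year 2010: gap = -2.3 × (7.2 - 5.67) = -3.519%, loss ≈ 7062 × 3.519/100 ≈ 249.
Year 2011: gap = -2.3 × (6.58 - 5.67) = -2.093%, loss ≈ 7062 × 2.093/100 ≈ 148.
Year 2012: gap = -2.3 × (9.05 - 5.67) = -7.774%, loss ≈ 7062 × 7.774/100 ≈ 549.
Total lost output = 297 + 249 + 148 + 549 = 1243 billion.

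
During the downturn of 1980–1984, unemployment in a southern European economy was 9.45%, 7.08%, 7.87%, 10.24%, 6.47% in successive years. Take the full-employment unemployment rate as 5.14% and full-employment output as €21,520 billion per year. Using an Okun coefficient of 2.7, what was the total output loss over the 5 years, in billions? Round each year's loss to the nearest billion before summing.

€8,953 billion

Year 1980: gap = -2.7 × (9.45 - 5.14) = -11.637%, loss ≈ 21520 × 11.637/100 ≈ 2504.
Year 1981: gap = -2.7 × (7.08 - 5.14) = -5.238%, loss ≈ 21520 × 5.238/100 ≈ 1127.
Year 1982: gap = -2.7 × (7.87 - 5.14) = -7.371%, loss ≈ 21520 × 7.371/100 ≈ 1586.
Year 1983: gap = -2.7 × (10.24 - 5.14) = -13.77%, loss ≈ 21520 × 13.77/100 ≈ 2963.
Year 1984: gap = -2.7 × (6.47 - 5.14) = -3.591%, loss ≈ 21520 × 3.591/100 ≈ 773.
Total lost output = 2504 + 1127 + 1586 + 2963 + 773 = 8953 billion.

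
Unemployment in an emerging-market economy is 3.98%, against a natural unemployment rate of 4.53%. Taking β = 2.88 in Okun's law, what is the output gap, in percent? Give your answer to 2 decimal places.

1.58%

The unemployment gap is 3.98 - 4.53 = -0.55 percentage points.
Okun's law gives an output gap of -2.88 × (-0.55) = 1.584%, i.e. 1.58% above potential.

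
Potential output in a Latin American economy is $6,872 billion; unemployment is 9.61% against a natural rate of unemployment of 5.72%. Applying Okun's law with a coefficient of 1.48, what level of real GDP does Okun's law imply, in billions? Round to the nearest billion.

Unemployment gap = 9.61 - 5.72 = 3.89 points, so the output gap is -1.48 × 3.89 = -5.7572%.
Actual GDP = 6872 × (1 - 5.7572/100) = 6872 × 0.942428 ≈ 6476 billion.

$6,476 billion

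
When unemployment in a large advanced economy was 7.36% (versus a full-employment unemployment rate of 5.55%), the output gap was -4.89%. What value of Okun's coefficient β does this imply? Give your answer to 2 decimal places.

Okun's law: output gap = -β × (u - u*).
-4.89 = -β × (7.36 - 5.55) = -β × 1.81, so β = 4.89/1.81 = 2.70.

β ≈ 2.70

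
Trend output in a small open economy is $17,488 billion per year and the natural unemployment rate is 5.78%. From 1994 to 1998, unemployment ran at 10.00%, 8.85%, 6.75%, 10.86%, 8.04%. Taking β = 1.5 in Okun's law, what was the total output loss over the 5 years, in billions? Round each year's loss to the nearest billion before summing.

Year 1994: gap = -1.5 × (10 - 5.78) = -6.33%, loss ≈ 17488 × 6.33/100 ≈ 1107.
Year 1995: gap = -1.5 × (8.85 - 5.78) = -4.605%, loss ≈ 17488 × 4.605/100 ≈ 805.
Year 1996: gap = -1.5 × (6.75 - 5.78) = -1.455%, loss ≈ 17488 × 1.455/100 ≈ 254.
Year 1997: gap = -1.5 × (10.86 - 5.78) = -7.62%, loss ≈ 17488 × 7.62/100 ≈ 1333.
Year 1998: gap = -1.5 × (8.04 - 5.78) = -3.39%, loss ≈ 17488 × 3.39/100 ≈ 593.
Total lost output = 1107 + 805 + 254 + 1333 + 593 = 4092 billion.

$4,092 billion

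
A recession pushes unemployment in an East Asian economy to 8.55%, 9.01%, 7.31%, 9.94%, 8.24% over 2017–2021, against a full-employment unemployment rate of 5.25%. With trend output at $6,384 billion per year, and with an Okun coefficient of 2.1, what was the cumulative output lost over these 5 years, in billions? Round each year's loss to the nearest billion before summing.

Year 2017: gap = -2.1 × (8.55 - 5.25) = -6.93%, loss ≈ 6384 × 6.93/100 ≈ 442.
Year 2018: gap = -2.1 × (9.01 - 5.25) = -7.896%, loss ≈ 6384 × 7.896/100 ≈ 504.
Year 2019: gap = -2.1 × (7.31 - 5.25) = -4.326%, loss ≈ 6384 × 4.326/100 ≈ 276.
Year 2020: gap = -2.1 × (9.94 - 5.25) = -9.849%, loss ≈ 6384 × 9.849/100 ≈ 629.
Year 2021: gap = -2.1 × (8.24 - 5.25) = -6.279%, loss ≈ 6384 × 6.279/100 ≈ 401.
Total lost output = 442 + 504 + 276 + 629 + 401 = 2252 billion.

$2,252 billion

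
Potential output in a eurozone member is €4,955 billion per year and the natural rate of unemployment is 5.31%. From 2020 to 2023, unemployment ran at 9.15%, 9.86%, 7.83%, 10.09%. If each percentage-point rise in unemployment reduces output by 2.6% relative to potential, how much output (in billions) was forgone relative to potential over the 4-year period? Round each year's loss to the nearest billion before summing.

€2,022 billion

Year 2020: gap = -2.6 × (9.15 - 5.31) = -9.984%, loss ≈ 4955 × 9.984/100 ≈ 495.
Year 2021: gap = -2.6 × (9.86 - 5.31) = -11.83%, loss ≈ 4955 × 11.83/100 ≈ 586.
Year 2022: gap = -2.6 × (7.83 - 5.31) = -6.552%, loss ≈ 4955 × 6.552/100 ≈ 325.
Year 2023: gap = -2.6 × (10.09 - 5.31) = -12.428%, loss ≈ 4955 × 12.428/100 ≈ 616.
Total lost output = 495 + 586 + 325 + 616 = 2022 billion.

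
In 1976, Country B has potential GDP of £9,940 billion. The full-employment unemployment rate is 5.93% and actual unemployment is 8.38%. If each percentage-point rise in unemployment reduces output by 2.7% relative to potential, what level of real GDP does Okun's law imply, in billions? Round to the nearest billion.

£9,282 billion

Unemployment gap = 8.38 - 5.93 = 2.45 points, so the output gap is -2.7 × 2.45 = -6.615%.
Actual GDP = 9940 × (1 - 6.615/100) = 9940 × 0.93385 ≈ 9282 billion.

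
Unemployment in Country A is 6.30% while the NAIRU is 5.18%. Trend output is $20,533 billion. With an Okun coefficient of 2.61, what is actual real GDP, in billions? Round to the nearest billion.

Unemployment gap = 6.3 - 5.18 = 1.12 points, so the output gap is -2.61 × 1.12 = -2.9232%.
Actual GDP = 20533 × (1 - 2.9232/100) = 20533 × 0.970768 ≈ 19933 billion.

$19,933 billion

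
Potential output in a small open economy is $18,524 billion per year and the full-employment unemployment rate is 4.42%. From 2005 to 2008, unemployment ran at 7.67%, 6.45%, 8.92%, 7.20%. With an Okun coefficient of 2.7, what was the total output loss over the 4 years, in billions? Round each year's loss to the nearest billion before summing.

$6,281 billion

Year 2005: gap = -2.7 × (7.67 - 4.42) = -8.775%, loss ≈ 18524 × 8.775/100 ≈ 1625.
Year 2006: gap = -2.7 × (6.45 - 4.42) = -5.481%, loss ≈ 18524 × 5.481/100 ≈ 1015.
Year 2007: gap = -2.7 × (8.92 - 4.42) = -12.15%, loss ≈ 18524 × 12.15/100 ≈ 2251.
Year 2008: gap = -2.7 × (7.2 - 4.42) = -7.506%, loss ≈ 18524 × 7.506/100 ≈ 1390.
Total lost output = 1625 + 1015 + 2251 + 1390 = 6281 billion.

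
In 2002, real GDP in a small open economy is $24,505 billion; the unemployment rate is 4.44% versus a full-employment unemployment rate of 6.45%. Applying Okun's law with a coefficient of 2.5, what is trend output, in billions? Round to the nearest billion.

Unemployment gap = 4.44 - 6.45 = -2.01 points, so output gap = -2.5 × (-2.01) = 5.025%.
Since Y = Y* × (1 + gap/100), Y* = 24505/1.05025 ≈ 23333 billion.

$23,333 billion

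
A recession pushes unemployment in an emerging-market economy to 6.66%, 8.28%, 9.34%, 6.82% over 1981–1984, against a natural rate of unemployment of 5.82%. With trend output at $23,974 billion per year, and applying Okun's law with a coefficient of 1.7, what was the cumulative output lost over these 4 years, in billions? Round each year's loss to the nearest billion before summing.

Year 1981: gap = -1.7 × (6.66 - 5.82) = -1.428%, loss ≈ 23974 × 1.428/100 ≈ 342.
Year 1982: gap = -1.7 × (8.28 - 5.82) = -4.182%, loss ≈ 23974 × 4.182/100 ≈ 1003.
Year 1983: gap = -1.7 × (9.34 - 5.82) = -5.984%, loss ≈ 23974 × 5.984/100 ≈ 1435.
Year 1984: gap = -1.7 × (6.82 - 5.82) = -1.7%, loss ≈ 23974 × 1.7/100 ≈ 408.
Total lost output = 342 + 1003 + 1435 + 408 = 3188 billion.

$3,188 billion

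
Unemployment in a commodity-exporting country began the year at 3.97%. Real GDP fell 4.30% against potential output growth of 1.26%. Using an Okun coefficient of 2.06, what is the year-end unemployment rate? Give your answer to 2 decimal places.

6.67%

Growth-rate Okun's law: g_Y = g_Y* - β × Δu, so Δu = (g_Y* - g_Y)/β.
Δu = (1.26 + 4.3)/2.06 = 5.56/2.06 = 2.70 percentage points.
Year-end unemployment = 3.97 + 2.7 = 6.67%.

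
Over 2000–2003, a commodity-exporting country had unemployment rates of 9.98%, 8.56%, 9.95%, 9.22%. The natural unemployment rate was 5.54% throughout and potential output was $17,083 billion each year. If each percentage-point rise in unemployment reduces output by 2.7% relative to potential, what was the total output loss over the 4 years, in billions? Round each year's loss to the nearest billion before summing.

$7,172 billion

Year 2000: gap = -2.7 × (9.98 - 5.54) = -11.988%, loss ≈ 17083 × 11.988/100 ≈ 2048.
Year 2001: gap = -2.7 × (8.56 - 5.54) = -8.154%, loss ≈ 17083 × 8.154/100 ≈ 1393.
Year 2002: gap = -2.7 × (9.95 - 5.54) = -11.907%, loss ≈ 17083 × 11.907/100 ≈ 2034.
Year 2003: gap = -2.7 × (9.22 - 5.54) = -9.936%, loss ≈ 17083 × 9.936/100 ≈ 1697.
Total lost output = 2048 + 1393 + 2034 + 1697 = 7172 billion.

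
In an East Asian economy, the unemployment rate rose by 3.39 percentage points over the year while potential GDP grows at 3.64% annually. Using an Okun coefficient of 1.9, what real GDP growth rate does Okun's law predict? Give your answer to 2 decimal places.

-2.80%

Growth-rate Okun's law: g_Y = g_Y* - β × Δu.
g_Y = 3.64 - 1.9 × (3.39) = 3.64 - 6.441 = -2.801%, i.e. -2.80% to 2 d.p.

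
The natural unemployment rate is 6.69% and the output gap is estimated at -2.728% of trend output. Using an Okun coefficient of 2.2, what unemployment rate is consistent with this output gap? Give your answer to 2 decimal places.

From Okun's law, u - u* = -(output gap)/β = -(-2.728)/2.2 = 1.24 points.
So u = 6.69 + 1.24 = 7.93%.

7.93%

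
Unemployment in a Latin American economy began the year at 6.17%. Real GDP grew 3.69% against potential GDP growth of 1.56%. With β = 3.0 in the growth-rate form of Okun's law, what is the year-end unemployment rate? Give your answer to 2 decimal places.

Growth-rate Okun's law: g_Y = g_Y* - β × Δu, so Δu = (g_Y* - g_Y)/β.
Δu = (1.56 - 3.69)/3.0 = -2.13/3.0 = -0.71 percentage points.
Year-end unemployment = 6.17 - 0.71 = 5.46%.

5.46%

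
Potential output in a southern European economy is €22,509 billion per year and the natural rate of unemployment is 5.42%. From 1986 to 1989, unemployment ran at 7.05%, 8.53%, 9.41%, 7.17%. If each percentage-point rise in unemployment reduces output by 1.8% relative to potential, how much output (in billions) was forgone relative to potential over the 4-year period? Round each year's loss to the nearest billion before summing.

€4,246 billion

Year 1986: gap = -1.8 × (7.05 - 5.42) = -2.934%, loss ≈ 22509 × 2.934/100 ≈ 660.
Year 1987: gap = -1.8 × (8.53 - 5.42) = -5.598%, loss ≈ 22509 × 5.598/100 ≈ 1260.
Year 1988: gap = -1.8 × (9.41 - 5.42) = -7.182%, loss ≈ 22509 × 7.182/100 ≈ 1617.
Year 1989: gap = -1.8 × (7.17 - 5.42) = -3.15%, loss ≈ 22509 × 3.15/100 ≈ 709.
Total lost output = 660 + 1260 + 1617 + 709 = 4246 billion.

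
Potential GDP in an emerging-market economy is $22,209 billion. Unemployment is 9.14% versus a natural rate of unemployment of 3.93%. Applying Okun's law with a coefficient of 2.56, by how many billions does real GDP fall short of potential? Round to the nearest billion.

$2,962 billion

Output gap = -2.56 × (9.14 - 3.93) = -2.56 × 5.21 = -13.3376%.
Actual GDP ≈ 22209 × 0.866624 ≈ 19247 billion, so the shortfall is 22209 - 19247 = 2962 billion.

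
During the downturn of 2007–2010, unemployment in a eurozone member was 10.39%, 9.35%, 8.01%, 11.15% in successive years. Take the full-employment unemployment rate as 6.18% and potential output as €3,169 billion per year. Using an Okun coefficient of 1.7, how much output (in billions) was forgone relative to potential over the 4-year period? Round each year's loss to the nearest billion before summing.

€765 billion

Year 2007: gap = -1.7 × (10.39 - 6.18) = -7.157%, loss ≈ 3169 × 7.157/100 ≈ 227.
Year 2008: gap = -1.7 × (9.35 - 6.18) = -5.389%, loss ≈ 3169 × 5.389/100 ≈ 171.
Year 2009: gap = -1.7 × (8.01 - 6.18) = -3.111%, loss ≈ 3169 × 3.111/100 ≈ 99.
Year 2010: gap = -1.7 × (11.15 - 6.18) = -8.449%, loss ≈ 3169 × 8.449/100 ≈ 268.
Total lost output = 227 + 171 + 99 + 268 = 765 billion.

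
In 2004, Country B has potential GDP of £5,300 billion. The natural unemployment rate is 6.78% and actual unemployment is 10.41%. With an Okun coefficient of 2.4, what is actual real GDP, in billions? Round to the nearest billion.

Unemployment gap = 10.41 - 6.78 = 3.63 points, so the output gap is -2.4 × 3.63 = -8.712%.
Actual GDP = 5300 × (1 - 8.712/100) = 5300 × 0.91288 ≈ 4838 billion.

£4,838 billion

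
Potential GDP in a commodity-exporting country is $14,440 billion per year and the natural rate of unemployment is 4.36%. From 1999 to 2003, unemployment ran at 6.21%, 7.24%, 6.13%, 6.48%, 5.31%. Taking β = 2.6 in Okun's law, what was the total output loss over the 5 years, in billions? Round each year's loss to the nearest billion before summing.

Year 1999: gap = -2.6 × (6.21 - 4.36) = -4.81%, loss ≈ 14440 × 4.81/100 ≈ 695.
Year 2000: gap = -2.6 × (7.24 - 4.36) = -7.488%, loss ≈ 14440 × 7.488/100 ≈ 1081.
Year 2001: gap = -2.6 × (6.13 - 4.36) = -4.602%, loss ≈ 14440 × 4.602/100 ≈ 665.
Year 2002: gap = -2.6 × (6.48 - 4.36) = -5.512%, loss ≈ 14440 × 5.512/100 ≈ 796.
Year 2003: gap = -2.6 × (5.31 - 4.36) = -2.47%, loss ≈ 14440 × 2.47/100 ≈ 357.
Total lost output = 695 + 1081 + 665 + 796 + 357 = 3594 billion.

$3,594 billion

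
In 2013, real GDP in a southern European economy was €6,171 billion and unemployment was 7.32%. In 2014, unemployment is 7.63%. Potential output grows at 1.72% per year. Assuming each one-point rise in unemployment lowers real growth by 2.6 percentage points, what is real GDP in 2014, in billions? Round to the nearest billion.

Δu = 7.63 - 7.32 = 0.31 points.
Okun's law (growth form): g_Y = g_Y* - β × Δu = 1.72 - 2.6 × (0.31) = 1.72 - 0.806 = 0.914%.
Real GDP in the next year = 6171 × (1 + 0.914/100) = 6171 × 1.00914 ≈ 6227 billion.

€6,227 billion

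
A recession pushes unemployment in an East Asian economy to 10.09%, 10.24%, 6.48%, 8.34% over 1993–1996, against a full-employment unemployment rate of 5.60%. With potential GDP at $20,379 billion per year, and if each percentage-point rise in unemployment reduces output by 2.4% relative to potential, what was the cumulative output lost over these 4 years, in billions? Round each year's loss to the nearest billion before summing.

Year 1993: gap = -2.4 × (10.09 - 5.6) = -10.776%, loss ≈ 20379 × 10.776/100 ≈ 2196.
Year 1994: gap = -2.4 × (10.24 - 5.6) = -11.136%, loss ≈ 20379 × 11.136/100 ≈ 2269.
Year 1995: gap = -2.4 × (6.48 - 5.6) = -2.112%, loss ≈ 20379 × 2.112/100 ≈ 430.
Year 1996: gap = -2.4 × (8.34 - 5.6) = -6.576%, loss ≈ 20379 × 6.576/100 ≈ 1340.
Total lost output = 2196 + 2269 + 430 + 1340 = 6235 billion.

$6,235 billion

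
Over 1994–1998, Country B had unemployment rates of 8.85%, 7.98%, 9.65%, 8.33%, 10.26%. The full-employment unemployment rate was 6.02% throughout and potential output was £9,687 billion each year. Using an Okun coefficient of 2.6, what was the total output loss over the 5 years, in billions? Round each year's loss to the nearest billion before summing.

Year 1994: gap = -2.6 × (8.85 - 6.02) = -7.358%, loss ≈ 9687 × 7.358/100 ≈ 713.
Year 1995: gap = -2.6 × (7.98 - 6.02) = -5.096%, loss ≈ 9687 × 5.096/100 ≈ 494.
Year 1996: gap = -2.6 × (9.65 - 6.02) = -9.438%, loss ≈ 9687 × 9.438/100 ≈ 914.
Year 1997: gap = -2.6 × (8.33 - 6.02) = -6.006%, loss ≈ 9687 × 6.006/100 ≈ 582.
Year 1998: gap = -2.6 × (10.26 - 6.02) = -11.024%, loss ≈ 9687 × 11.024/100 ≈ 1068.
Total lost output = 713 + 494 + 914 + 582 + 1068 = 3771 billion.

£3,771 billion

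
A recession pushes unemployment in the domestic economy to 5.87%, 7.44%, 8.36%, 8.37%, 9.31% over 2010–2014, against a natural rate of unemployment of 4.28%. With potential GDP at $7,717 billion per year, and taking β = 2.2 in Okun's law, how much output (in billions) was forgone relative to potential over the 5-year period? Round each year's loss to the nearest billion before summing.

Year 2010: gap = -2.2 × (5.87 - 4.28) = -3.498%, loss ≈ 7717 × 3.498/100 ≈ 270.
Year 2011: gap = -2.2 × (7.44 - 4.28) = -6.952%, loss ≈ 7717 × 6.952/100 ≈ 536.
Year 2012: gap = -2.2 × (8.36 - 4.28) = -8.976%, loss ≈ 7717 × 8.976/100 ≈ 693.
Year 2013: gap = -2.2 × (8.37 - 4.28) = -8.998%, loss ≈ 7717 × 8.998/100 ≈ 694.
Year 2014: gap = -2.2 × (9.31 - 4.28) = -11.066%, loss ≈ 7717 × 11.066/100 ≈ 854.
Total lost output = 270 + 536 + 693 + 694 + 854 = 3047 billion.

$3,047 billion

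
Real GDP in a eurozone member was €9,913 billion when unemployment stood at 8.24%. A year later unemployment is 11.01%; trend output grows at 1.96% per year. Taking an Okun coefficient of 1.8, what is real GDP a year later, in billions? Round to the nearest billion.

Δu = 11.01 - 8.24 = 2.77 points.
Okun's law (growth form): g_Y = g_Y* - β × Δu = 1.96 - 1.8 × (2.77) = 1.96 - 4.986 = -3.026%.
Real GDP in the next year = 9913 × (1 - 3.026/100) = 9913 × 0.96974 ≈ 9613 billion.

€9,613 billion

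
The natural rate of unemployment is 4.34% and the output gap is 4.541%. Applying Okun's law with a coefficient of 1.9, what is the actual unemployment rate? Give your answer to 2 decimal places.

1.95%

From Okun's law, u - u* = -(output gap)/β = -(4.541)/1.9 = -2.39 points.
So u = 4.34 - 2.39 = 1.95%.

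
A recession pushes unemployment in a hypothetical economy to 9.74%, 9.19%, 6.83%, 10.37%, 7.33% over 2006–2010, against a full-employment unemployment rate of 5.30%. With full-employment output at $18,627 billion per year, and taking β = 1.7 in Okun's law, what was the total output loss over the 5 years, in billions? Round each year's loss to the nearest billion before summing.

$5,370 billion

Year 2006: gap = -1.7 × (9.74 - 5.3) = -7.548%, loss ≈ 18627 × 7.548/100 ≈ 1406.
Year 2007: gap = -1.7 × (9.19 - 5.3) = -6.613%, loss ≈ 18627 × 6.613/100 ≈ 1232.
Year 2008: gap = -1.7 × (6.83 - 5.3) = -2.601%, loss ≈ 18627 × 2.601/100 ≈ 484.
Year 2009: gap = -1.7 × (10.37 - 5.3) = -8.619%, loss ≈ 18627 × 8.619/100 ≈ 1605.
Year 2010: gap = -1.7 × (7.33 - 5.3) = -3.451%, loss ≈ 18627 × 3.451/100 ≈ 643.
Total lost output = 1406 + 1232 + 484 + 1605 + 643 = 5370 billion.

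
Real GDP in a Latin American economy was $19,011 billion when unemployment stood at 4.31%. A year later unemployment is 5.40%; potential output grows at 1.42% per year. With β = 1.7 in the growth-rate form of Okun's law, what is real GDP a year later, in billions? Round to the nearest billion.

Δu = 5.4 - 4.31 = 1.09 points.
Okun's law (growth form): g_Y = g_Y* - β × Δu = 1.42 - 1.7 × (1.09) = 1.42 - 1.853 = -0.433%.
Real GDP in the next year = 19011 × (1 - 0.433/100) = 19011 × 0.99567 ≈ 18929 billion.

$18,929 billion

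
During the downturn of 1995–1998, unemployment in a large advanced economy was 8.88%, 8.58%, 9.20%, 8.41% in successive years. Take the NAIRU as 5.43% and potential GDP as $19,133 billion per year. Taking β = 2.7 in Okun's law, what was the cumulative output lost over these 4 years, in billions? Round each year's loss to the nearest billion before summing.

Year 1995: gap = -2.7 × (8.88 - 5.43) = -9.315%, loss ≈ 19133 × 9.315/100 ≈ 1782.
Year 1996: gap = -2.7 × (8.58 - 5.43) = -8.505%, loss ≈ 19133 × 8.505/100 ≈ 1627.
Year 1997: gap = -2.7 × (9.2 - 5.43) = -10.179%, loss ≈ 19133 × 10.179/100 ≈ 1948.
Year 1998: gap = -2.7 × (8.41 - 5.43) = -8.046%, loss ≈ 19133 × 8.046/100 ≈ 1539.
Total lost output = 1782 + 1627 + 1948 + 1539 = 6896 billion.

$6,896 billion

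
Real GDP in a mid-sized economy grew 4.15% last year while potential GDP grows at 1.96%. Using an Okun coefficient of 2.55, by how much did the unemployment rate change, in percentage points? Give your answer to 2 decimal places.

Growth-rate Okun's law: g_Y = g_Y* - β × Δu, so Δu = (g_Y* - g_Y)/β.
Δu = (1.96 - 4.15)/2.55 = -2.19/2.55 = -0.86 percentage points.

-0.86 percentage points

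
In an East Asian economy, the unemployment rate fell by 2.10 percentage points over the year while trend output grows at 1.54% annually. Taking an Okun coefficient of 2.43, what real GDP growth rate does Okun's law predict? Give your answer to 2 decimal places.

Growth-rate Okun's law: g_Y = g_Y* - β × Δu.
g_Y = 1.54 - 2.43 × (-2.10) = 1.54 + 5.103 = 6.643%, i.e. 6.64% to 2 d.p.

6.64%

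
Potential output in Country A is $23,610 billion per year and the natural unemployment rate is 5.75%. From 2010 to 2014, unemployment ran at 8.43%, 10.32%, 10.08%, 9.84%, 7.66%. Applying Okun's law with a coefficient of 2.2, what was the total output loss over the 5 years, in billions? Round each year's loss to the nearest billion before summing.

Year 2010: gap = -2.2 × (8.43 - 5.75) = -5.896%, loss ≈ 23610 × 5.896/100 ≈ 1392.
Year 2011: gap = -2.2 × (10.32 - 5.75) = -10.054%, loss ≈ 23610 × 10.054/100 ≈ 2374.
Year 2012: gap = -2.2 × (10.08 - 5.75) = -9.526%, loss ≈ 23610 × 9.526/100 ≈ 2249.
Year 2013: gap = -2.2 × (9.84 - 5.75) = -8.998%, loss ≈ 23610 × 8.998/100 ≈ 2124.
Year 2014: gap = -2.2 × (7.66 - 5.75) = -4.202%, loss ≈ 23610 × 4.202/100 ≈ 992.
Total lost output = 1392 + 2374 + 2249 + 2124 + 992 = 9131 billion.

$9,131 billion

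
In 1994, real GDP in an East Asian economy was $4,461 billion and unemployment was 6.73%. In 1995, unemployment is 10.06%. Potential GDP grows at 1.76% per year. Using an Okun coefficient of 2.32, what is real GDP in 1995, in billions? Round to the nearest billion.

Δu = 10.06 - 6.73 = 3.33 points.
Okun's law (growth form): g_Y = g_Y* - β × Δu = 1.76 - 2.32 × (3.33) = 1.76 - 7.7256 = -5.9656%.
Real GDP in the next year = 4461 × (1 - 5.9656/100) = 4461 × 0.940344 ≈ 4195 billion.

$4,195 billion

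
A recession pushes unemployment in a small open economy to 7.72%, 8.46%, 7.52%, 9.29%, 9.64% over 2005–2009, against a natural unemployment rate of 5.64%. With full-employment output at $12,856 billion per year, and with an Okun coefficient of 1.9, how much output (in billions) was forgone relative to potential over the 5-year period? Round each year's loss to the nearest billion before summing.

$3,525 billion

Year 2005: gap = -1.9 × (7.72 - 5.64) = -3.952%, loss ≈ 12856 × 3.952/100 ≈ 508.
Year 2006: gap = -1.9 × (8.46 - 5.64) = -5.358%, loss ≈ 12856 × 5.358/100 ≈ 689.
Year 2007: gap = -1.9 × (7.52 - 5.64) = -3.572%, loss ≈ 12856 × 3.572/100 ≈ 459.
Year 2008: gap = -1.9 × (9.29 - 5.64) = -6.935%, loss ≈ 12856 × 6.935/100 ≈ 892.
Year 2009: gap = -1.9 × (9.64 - 5.64) = -7.6%, loss ≈ 12856 × 7.6/100 ≈ 977.
Total lost output = 508 + 689 + 459 + 892 + 977 = 3525 billion.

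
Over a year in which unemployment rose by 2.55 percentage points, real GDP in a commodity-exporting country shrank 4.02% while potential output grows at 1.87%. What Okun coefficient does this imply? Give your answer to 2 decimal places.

Growth form: g_Y = g_Y* - β × Δu, so β = (g_Y* - g_Y)/Δu.
β = (1.87 + 4.02)/2.55 = 5.89/2.55 = 2.31.

β ≈ 2.31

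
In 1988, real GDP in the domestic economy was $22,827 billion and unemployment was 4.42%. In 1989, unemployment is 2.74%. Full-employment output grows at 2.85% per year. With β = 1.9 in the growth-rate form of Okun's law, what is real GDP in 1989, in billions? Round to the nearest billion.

Δu = 2.74 - 4.42 = -1.68 points.
Okun's law (growth form): g_Y = g_Y* - β × Δu = 2.85 - 1.9 × (-1.68) = 2.85 + 3.192 = 6.042%.
Real GDP in the next year = 22827 × (1 + 6.042/100) = 22827 × 1.06042 ≈ 24206 billion.

$24,206 billion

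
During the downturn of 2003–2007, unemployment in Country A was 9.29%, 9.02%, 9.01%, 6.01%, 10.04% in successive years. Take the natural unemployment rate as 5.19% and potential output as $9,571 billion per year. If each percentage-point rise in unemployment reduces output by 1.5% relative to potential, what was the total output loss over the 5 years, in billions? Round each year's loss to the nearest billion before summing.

Year 2003: gap = -1.5 × (9.29 - 5.19) = -6.15%, loss ≈ 9571 × 6.15/100 ≈ 589.
Year 2004: gap = -1.5 × (9.02 - 5.19) = -5.745%, loss ≈ 9571 × 5.745/100 ≈ 550.
Year 2005: gap = -1.5 × (9.01 - 5.19) = -5.73%, loss ≈ 9571 × 5.73/100 ≈ 548.
Year 2006: gap = -1.5 × (6.01 - 5.19) = -1.23%, loss ≈ 9571 × 1.23/100 ≈ 118.
Year 2007: gap = -1.5 × (10.04 - 5.19) = -7.275%, loss ≈ 9571 × 7.275/100 ≈ 696.
Total lost output = 589 + 550 + 548 + 118 + 696 = 2501 billion.

$2,501 billion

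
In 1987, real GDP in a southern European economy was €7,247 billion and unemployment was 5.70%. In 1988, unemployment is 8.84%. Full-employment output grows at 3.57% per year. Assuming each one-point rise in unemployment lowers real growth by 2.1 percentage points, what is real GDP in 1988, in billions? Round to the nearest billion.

Δu = 8.84 - 5.7 = 3.14 points.
Okun's law (growth form): g_Y = g_Y* - β × Δu = 3.57 - 2.1 × (3.14) = 3.57 - 6.594 = -3.024%.
Real GDP in the next year = 7247 × (1 - 3.024/100) = 7247 × 0.96976 ≈ 7028 billion.

€7,028 billion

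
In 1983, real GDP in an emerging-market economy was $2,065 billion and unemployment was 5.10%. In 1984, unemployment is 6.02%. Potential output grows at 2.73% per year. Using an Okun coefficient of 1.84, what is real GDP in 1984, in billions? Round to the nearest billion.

$2,086 billion

Δu = 6.02 - 5.1 = 0.92 points.
Okun's law (growth form): g_Y = g_Y* - β × Δu = 2.73 - 1.84 × (0.92) = 2.73 - 1.6928 = 1.0372%.
Real GDP in the next year = 2065 × (1 + 1.0372/100) = 2065 × 1.010372 ≈ 2086 billion.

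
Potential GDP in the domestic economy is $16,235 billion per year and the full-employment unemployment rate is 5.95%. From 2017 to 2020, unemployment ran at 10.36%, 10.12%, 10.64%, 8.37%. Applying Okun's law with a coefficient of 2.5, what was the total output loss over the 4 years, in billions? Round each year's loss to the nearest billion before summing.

$6,368 billion

Year 2017: gap = -2.5 × (10.36 - 5.95) = -11.025%, loss ≈ 16235 × 11.025/100 ≈ 1790.
Year 2018: gap = -2.5 × (10.12 - 5.95) = -10.425%, loss ≈ 16235 × 10.425/100 ≈ 1692.
Year 2019: gap = -2.5 × (10.64 - 5.95) = -11.725%, loss ≈ 16235 × 11.725/100 ≈ 1904.
Year 2020: gap = -2.5 × (8.37 - 5.95) = -6.05%, loss ≈ 16235 × 6.05/100 ≈ 982.
Total lost output = 1790 + 1692 + 1904 + 982 = 6368 billion.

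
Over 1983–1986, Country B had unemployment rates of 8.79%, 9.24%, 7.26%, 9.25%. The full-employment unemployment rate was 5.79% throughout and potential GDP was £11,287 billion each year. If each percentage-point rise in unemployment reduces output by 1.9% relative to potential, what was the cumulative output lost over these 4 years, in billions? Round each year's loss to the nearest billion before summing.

£2,440 billion

Year 1983: gap = -1.9 × (8.79 - 5.79) = -5.7%, loss ≈ 11287 × 5.7/100 ≈ 643.
Year 1984: gap = -1.9 × (9.24 - 5.79) = -6.555%, loss ≈ 11287 × 6.555/100 ≈ 740.
Year 1985: gap = -1.9 × (7.26 - 5.79) = -2.793%, loss ≈ 11287 × 2.793/100 ≈ 315.
Year 1986: gap = -1.9 × (9.25 - 5.79) = -6.574%, loss ≈ 11287 × 6.574/100 ≈ 742.
Total lost output = 643 + 740 + 315 + 742 = 2440 billion.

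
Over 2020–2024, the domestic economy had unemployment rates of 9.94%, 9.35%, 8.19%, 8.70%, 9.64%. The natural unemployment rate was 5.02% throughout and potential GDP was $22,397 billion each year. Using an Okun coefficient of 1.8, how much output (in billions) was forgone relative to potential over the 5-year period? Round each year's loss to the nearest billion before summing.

Year 2020: gap = -1.8 × (9.94 - 5.02) = -8.856%, loss ≈ 22397 × 8.856/100 ≈ 1983.
Year 2021: gap = -1.8 × (9.35 - 5.02) = -7.794%, loss ≈ 22397 × 7.794/100 ≈ 1746.
Year 2022: gap = -1.8 × (8.19 - 5.02) = -5.706%, loss ≈ 22397 × 5.706/100 ≈ 1278.
Year 2023: gap = -1.8 × (8.7 - 5.02) = -6.624%, loss ≈ 22397 × 6.624/100 ≈ 1484.
Year 2024: gap = -1.8 × (9.64 - 5.02) = -8.316%, loss ≈ 22397 × 8.316/100 ≈ 1863.
Total lost output = 1983 + 1746 + 1278 + 1484 + 1863 = 8354 billion.

$8,354 billion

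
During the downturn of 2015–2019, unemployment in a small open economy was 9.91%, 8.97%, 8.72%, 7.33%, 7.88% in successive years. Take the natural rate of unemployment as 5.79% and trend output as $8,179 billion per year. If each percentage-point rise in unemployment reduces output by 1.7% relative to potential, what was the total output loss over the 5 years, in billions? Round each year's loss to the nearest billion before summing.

$1,927 billion

Year 2015: gap = -1.7 × (9.91 - 5.79) = -7.004%, loss ≈ 8179 × 7.004/100 ≈ 573.
Year 2016: gap = -1.7 × (8.97 - 5.79) = -5.406%, loss ≈ 8179 × 5.406/100 ≈ 442.
Year 2017: gap = -1.7 × (8.72 - 5.79) = -4.981%, loss ≈ 8179 × 4.981/100 ≈ 407.
Year 2018: gap = -1.7 × (7.33 - 5.79) = -2.618%, loss ≈ 8179 × 2.618/100 ≈ 214.
Year 2019: gap = -1.7 × (7.88 - 5.79) = -3.553%, loss ≈ 8179 × 3.553/100 ≈ 291.
Total lost output = 573 + 442 + 407 + 214 + 291 = 1927 billion.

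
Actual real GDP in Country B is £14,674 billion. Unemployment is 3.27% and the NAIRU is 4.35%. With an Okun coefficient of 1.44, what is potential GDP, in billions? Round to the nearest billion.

£14,449 billion

Unemployment gap = 3.27 - 4.35 = -1.08 points, so output gap = -1.44 × (-1.08) = 1.5552%.
Since Y = Y* × (1 + gap/100), Y* = 14674/1.015552 ≈ 14449 billion.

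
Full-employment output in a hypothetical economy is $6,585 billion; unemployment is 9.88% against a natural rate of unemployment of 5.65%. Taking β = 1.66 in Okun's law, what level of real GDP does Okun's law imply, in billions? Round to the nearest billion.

Unemployment gap = 9.88 - 5.65 = 4.23 points, so the output gap is -1.66 × 4.23 = -7.0218%.
Actual GDP = 6585 × (1 - 7.0218/100) = 6585 × 0.929782 ≈ 6123 billion.

$6,123 billion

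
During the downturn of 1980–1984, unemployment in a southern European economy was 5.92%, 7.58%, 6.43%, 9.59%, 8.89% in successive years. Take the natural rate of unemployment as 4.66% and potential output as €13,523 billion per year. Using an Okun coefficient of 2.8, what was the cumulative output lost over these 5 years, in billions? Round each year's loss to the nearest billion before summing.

€5,722 billion

Year 1980: gap = -2.8 × (5.92 - 4.66) = -3.528%, loss ≈ 13523 × 3.528/100 ≈ 477.
Year 1981: gap = -2.8 × (7.58 - 4.66) = -8.176%, loss ≈ 13523 × 8.176/100 ≈ 1106.
Year 1982: gap = -2.8 × (6.43 - 4.66) = -4.956%, loss ≈ 13523 × 4.956/100 ≈ 670.
Year 1983: gap = -2.8 × (9.59 - 4.66) = -13.804%, loss ≈ 13523 × 13.804/100 ≈ 1867.
Year 1984: gap = -2.8 × (8.89 - 4.66) = -11.844%, loss ≈ 13523 × 11.844/100 ≈ 1602.
Total lost output = 477 + 1106 + 670 + 1867 + 1602 = 5722 billion.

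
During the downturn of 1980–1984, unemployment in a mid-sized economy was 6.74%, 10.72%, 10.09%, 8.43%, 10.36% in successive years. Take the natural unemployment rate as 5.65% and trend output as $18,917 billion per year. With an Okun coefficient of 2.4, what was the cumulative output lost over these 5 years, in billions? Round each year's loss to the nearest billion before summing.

$8,213 billion

Year 1980: gap = -2.4 × (6.74 - 5.65) = -2.616%, loss ≈ 18917 × 2.616/100 ≈ 495.
Year 1981: gap = -2.4 × (10.72 - 5.65) = -12.168%, loss ≈ 18917 × 12.168/100 ≈ 2302.
Year 1982: gap = -2.4 × (10.09 - 5.65) = -10.656%, loss ≈ 18917 × 10.656/100 ≈ 2016.
Year 1983: gap = -2.4 × (8.43 - 5.65) = -6.672%, loss ≈ 18917 × 6.672/100 ≈ 1262.
Year 1984: gap = -2.4 × (10.36 - 5.65) = -11.304%, loss ≈ 18917 × 11.304/100 ≈ 2138.
Total lost output = 495 + 2302 + 2016 + 1262 + 2138 = 8213 billion.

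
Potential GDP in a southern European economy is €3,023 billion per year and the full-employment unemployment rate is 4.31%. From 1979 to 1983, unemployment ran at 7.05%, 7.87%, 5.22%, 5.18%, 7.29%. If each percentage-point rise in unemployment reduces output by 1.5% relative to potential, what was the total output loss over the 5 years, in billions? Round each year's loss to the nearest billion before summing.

Year 1979: gap = -1.5 × (7.05 - 4.31) = -4.11%, loss ≈ 3023 × 4.11/100 ≈ 124.
Year 1980: gap = -1.5 × (7.87 - 4.31) = -5.34%, loss ≈ 3023 × 5.34/100 ≈ 161.
Year 1981: gap = -1.5 × (5.22 - 4.31) = -1.365%, loss ≈ 3023 × 1.365/100 ≈ 41.
Year 1982: gap = -1.5 × (5.18 - 4.31) = -1.305%, loss ≈ 3023 × 1.305/100 ≈ 39.
Year 1983: gap = -1.5 × (7.29 - 4.31) = -4.47%, loss ≈ 3023 × 4.47/100 ≈ 135.
Total lost output = 124 + 161 + 41 + 39 + 135 = 500 billion.

€500 billion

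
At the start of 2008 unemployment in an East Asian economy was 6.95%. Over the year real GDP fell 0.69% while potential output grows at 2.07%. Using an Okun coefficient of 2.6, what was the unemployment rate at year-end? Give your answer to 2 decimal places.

Growth-rate Okun's law: g_Y = g_Y* - β × Δu, so Δu = (g_Y* - g_Y)/β.
Δu = (2.07 + 0.69)/2.6 = 2.76/2.6 = 1.06 percentage points.
Year-end unemployment = 6.95 + 1.06 = 8.01%.

8.01%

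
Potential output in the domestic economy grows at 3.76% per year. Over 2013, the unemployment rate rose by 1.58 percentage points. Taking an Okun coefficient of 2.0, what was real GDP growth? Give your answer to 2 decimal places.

Growth-rate Okun's law: g_Y = g_Y* - β × Δu.
g_Y = 3.76 - 2.0 × (1.58) = 3.76 - 3.16 = 0.6%, i.e. 0.60% to 2 d.p.

0.60%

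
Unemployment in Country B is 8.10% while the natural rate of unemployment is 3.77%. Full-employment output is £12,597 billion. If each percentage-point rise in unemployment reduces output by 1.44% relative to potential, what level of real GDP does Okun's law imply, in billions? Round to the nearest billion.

Unemployment gap = 8.1 - 3.77 = 4.33 points, so the output gap is -1.44 × 4.33 = -6.2352%.
Actual GDP = 12597 × (1 - 6.2352/100) = 12597 × 0.937648 ≈ 11812 billion.

£11,812 billion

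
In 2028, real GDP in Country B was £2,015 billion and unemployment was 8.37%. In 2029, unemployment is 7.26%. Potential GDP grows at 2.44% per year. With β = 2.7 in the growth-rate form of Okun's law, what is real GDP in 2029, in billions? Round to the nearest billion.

Δu = 7.26 - 8.37 = -1.11 points.
Okun's law (growth form): g_Y = g_Y* - β × Δu = 2.44 - 2.7 × (-1.11) = 2.44 + 2.997 = 5.437%.
Real GDP in the next year = 2015 × (1 + 5.437/100) = 2015 × 1.05437 ≈ 2125 billion.

£2,125 billion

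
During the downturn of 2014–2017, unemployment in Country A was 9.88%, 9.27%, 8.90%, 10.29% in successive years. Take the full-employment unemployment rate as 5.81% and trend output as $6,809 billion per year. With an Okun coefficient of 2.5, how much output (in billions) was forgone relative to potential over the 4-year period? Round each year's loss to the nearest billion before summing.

$2,571 billion

Year 2014: gap = -2.5 × (9.88 - 5.81) = -10.175%, loss ≈ 6809 × 10.175/100 ≈ 693.
Year 2015: gap = -2.5 × (9.27 - 5.81) = -8.65%, loss ≈ 6809 × 8.65/100 ≈ 589.
Year 2016: gap = -2.5 × (8.9 - 5.81) = -7.725%, loss ≈ 6809 × 7.725/100 ≈ 526.
Year 2017: gap = -2.5 × (10.29 - 5.81) = -11.2%, loss ≈ 6809 × 11.2/100 ≈ 763.
Total lost output = 693 + 589 + 526 + 763 = 2571 billion.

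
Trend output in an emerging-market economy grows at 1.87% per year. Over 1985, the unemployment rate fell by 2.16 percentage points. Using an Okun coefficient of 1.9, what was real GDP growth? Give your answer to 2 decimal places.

5.97%

Growth-rate Okun's law: g_Y = g_Y* - β × Δu.
g_Y = 1.87 - 1.9 × (-2.16) = 1.87 + 4.104 = 5.974%, i.e. 5.97% to 2 d.p.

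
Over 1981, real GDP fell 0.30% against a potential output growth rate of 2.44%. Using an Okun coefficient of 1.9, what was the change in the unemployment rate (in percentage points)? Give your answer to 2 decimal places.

Growth-rate Okun's law: g_Y = g_Y* - β × Δu, so Δu = (g_Y* - g_Y)/β.
Δu = (2.44 + 0.3)/1.9 = 2.74/1.9 = 1.44 percentage points.

1.44 percentage points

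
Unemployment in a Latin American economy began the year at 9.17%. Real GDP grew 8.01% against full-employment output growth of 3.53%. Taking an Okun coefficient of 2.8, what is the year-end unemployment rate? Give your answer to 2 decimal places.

7.57%

Growth-rate Okun's law: g_Y = g_Y* - β × Δu, so Δu = (g_Y* - g_Y)/β.
Δu = (3.53 - 8.01)/2.8 = -4.48/2.8 = -1.60 percentage points.
Year-end unemployment = 9.17 - 1.6 = 7.57%.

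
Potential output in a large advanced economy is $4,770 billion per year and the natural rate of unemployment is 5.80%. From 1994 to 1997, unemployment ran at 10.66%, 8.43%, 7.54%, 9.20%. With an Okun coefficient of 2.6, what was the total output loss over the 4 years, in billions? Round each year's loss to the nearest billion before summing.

$1,567 billion

Year 1994: gap = -2.6 × (10.66 - 5.8) = -12.636%, loss ≈ 4770 × 12.636/100 ≈ 603.
Year 1995: gap = -2.6 × (8.43 - 5.8) = -6.838%, loss ≈ 4770 × 6.838/100 ≈ 326.
Year 1996: gap = -2.6 × (7.54 - 5.8) = -4.524%, loss ≈ 4770 × 4.524/100 ≈ 216.
Year 1997: gap = -2.6 × (9.2 - 5.8) = -8.84%, loss ≈ 4770 × 8.84/100 ≈ 422.
Total lost output = 603 + 326 + 216 + 422 = 1567 billion.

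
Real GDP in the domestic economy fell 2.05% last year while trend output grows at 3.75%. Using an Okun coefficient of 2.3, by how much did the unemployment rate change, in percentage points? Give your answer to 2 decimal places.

2.52 percentage points

Growth-rate Okun's law: g_Y = g_Y* - β × Δu, so Δu = (g_Y* - g_Y)/β.
Δu = (3.75 + 2.05)/2.3 = 5.8/2.3 = 2.52 percentage points.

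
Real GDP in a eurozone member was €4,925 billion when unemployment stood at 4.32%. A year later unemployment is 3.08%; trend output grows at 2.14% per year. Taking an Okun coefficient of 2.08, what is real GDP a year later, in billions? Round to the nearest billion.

€5,157 billion

Δu = 3.08 - 4.32 = -1.24 points.
Okun's law (growth form): g_Y = g_Y* - β × Δu = 2.14 - 2.08 × (-1.24) = 2.14 + 2.5792 = 4.7192%.
Real GDP in the next year = 4925 × (1 + 4.7192/100) = 4925 × 1.047192 ≈ 5157 billion.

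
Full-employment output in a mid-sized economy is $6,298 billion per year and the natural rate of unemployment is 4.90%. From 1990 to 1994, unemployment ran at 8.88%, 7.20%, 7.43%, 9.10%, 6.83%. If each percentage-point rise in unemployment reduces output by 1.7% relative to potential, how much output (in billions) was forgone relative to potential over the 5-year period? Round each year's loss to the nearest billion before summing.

Year 1990: gap = -1.7 × (8.88 - 4.9) = -6.766%, loss ≈ 6298 × 6.766/100 ≈ 426.
Year 1991: gap = -1.7 × (7.2 - 4.9) = -3.91%, loss ≈ 6298 × 3.91/100 ≈ 246.
Year 1992: gap = -1.7 × (7.43 - 4.9) = -4.301%, loss ≈ 6298 × 4.301/100 ≈ 271.
Year 1993: gap = -1.7 × (9.1 - 4.9) = -7.14%, loss ≈ 6298 × 7.14/100 ≈ 450.
Year 1994: gap = -1.7 × (6.83 - 4.9) = -3.281%, loss ≈ 6298 × 3.281/100 ≈ 207.
Total lost output = 426 + 246 + 271 + 450 + 207 = 1600 billion.

$1,600 billion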